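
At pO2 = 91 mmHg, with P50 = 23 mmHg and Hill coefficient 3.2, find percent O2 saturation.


Y = pO2^n / (P50^n + pO2^n)
Y = 91^3.2 / (23^3.2 + 91^3.2)
Y = 98.79%

98.79%


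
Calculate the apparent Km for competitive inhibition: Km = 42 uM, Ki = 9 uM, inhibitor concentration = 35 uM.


Km_app = Km * (1 + [I]/Ki)
Km_app = 42 * (1 + 35/9)
Km_app = 205.3333 uM

205.3333 uM


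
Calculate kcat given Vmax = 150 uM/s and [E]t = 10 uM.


kcat = Vmax / [E]t
kcat = 150 / 10
kcat = 15.0 s^-1

15.0 s^-1


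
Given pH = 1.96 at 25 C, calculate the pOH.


pOH = 14 - pH
pOH = 14 - 1.96
pOH = 12.04

12.04


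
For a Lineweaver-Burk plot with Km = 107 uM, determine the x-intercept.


x-intercept = -1/Km
= -1/107
= -0.0093 1/uM

-0.0093 1/uM


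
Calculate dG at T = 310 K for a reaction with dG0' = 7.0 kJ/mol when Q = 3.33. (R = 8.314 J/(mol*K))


dG = dG0' + RT * ln(Q) / 1000
dG = 7.0 + 8.314 * 310 * ln(3.33) / 1000
dG = 10.1005 kJ/mol

10.1005 kJ/mol


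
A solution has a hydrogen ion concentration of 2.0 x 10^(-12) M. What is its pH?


pH = -log10([H+])
pH = -log10(2.0 x 10^(-12))
pH = 11.699

11.699


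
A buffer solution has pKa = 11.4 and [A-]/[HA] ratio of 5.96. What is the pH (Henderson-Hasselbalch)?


pH = pKa + log10([A-]/[HA])
pH = 11.4 + log10(5.96)
pH = 12.1752

12.1752


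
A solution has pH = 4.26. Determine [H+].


[H+] = 10^(-pH)
[H+] = 10^(-4.26)
[H+] = 5.495e-05 M

5.495e-05 M


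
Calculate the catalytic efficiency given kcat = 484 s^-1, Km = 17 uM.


Catalytic efficiency = kcat / Km
= 484 / 17
= 28.4706 uM^-1*s^-1

28.4706 uM^-1*s^-1


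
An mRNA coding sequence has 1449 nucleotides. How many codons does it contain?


codons = nucleotides / 3
codons = 1449 / 3 = 483

483


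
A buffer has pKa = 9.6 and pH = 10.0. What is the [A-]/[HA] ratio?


[A-]/[HA] = 10^(pH - pKa)
= 10^(10.0 - 9.6)
= 2.5119

2.5119


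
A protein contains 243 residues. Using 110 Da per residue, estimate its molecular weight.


MW = n_residues * 110 Da
MW = 243 * 110
MW = 26730 Da

26730 Da


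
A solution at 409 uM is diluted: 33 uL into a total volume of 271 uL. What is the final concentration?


C2 = C1 * V1 / V2
C2 = 409 * 33 / 271
C2 = 49.8044 uM

49.8044 uM


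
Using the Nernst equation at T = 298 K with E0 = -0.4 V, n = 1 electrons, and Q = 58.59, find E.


E = E0 - (RT/nF) * ln(Q)
E = -0.4 - (8.314 * 298 / (1 * 96485)) * ln(58.59)
E = -0.5045 V

-0.5045 V


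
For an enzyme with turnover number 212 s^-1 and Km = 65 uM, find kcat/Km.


Catalytic efficiency = kcat / Km
= 212 / 65
= 3.2615 uM^-1*s^-1

3.2615 uM^-1*s^-1


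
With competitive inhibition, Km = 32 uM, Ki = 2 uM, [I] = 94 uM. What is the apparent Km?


Km_app = Km * (1 + [I]/Ki)
Km_app = 32 * (1 + 94/2)
Km_app = 1536.0 uM

1536.0 uM


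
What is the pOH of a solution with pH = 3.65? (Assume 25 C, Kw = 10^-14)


pOH = 14 - pH
pOH = 14 - 3.65
pOH = 10.35

10.35


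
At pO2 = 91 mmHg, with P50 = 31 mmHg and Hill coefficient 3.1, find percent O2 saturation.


Y = pO2^n / (P50^n + pO2^n)
Y = 91^3.1 / (31^3.1 + 91^3.1)
Y = 96.57%

96.57%


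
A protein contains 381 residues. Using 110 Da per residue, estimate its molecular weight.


MW = n_residues * 110 Da
MW = 381 * 110
MW = 41910 Da

41910 Da


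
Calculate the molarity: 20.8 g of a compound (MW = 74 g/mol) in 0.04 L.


C = (mass / MW) / volume
C = (20.8 / 74) / 0.04
C = 7.027 M

7.027 M


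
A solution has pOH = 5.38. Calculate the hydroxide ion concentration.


[OH-] = 10^(-pOH)
[OH-] = 10^(-5.38)
[OH-] = 4.169e-06 M

4.169e-06 M


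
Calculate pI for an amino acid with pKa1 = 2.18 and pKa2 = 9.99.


pI = (pKa1 + pKa2) / 2
pI = (2.18 + 9.99) / 2
pI = 6.085

6.085


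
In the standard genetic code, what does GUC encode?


Standard genetic code lookup.
Codon GUC -> Val

Val


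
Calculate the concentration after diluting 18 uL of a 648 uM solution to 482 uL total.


C2 = C1 * V1 / V2
C2 = 648 * 18 / 482
C2 = 24.1992 uM

24.1992 uM


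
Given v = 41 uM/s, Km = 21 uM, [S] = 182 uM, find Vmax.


Vmax = v * (Km + [S]) / [S]
Vmax = 41 * (21 + 182) / 182
Vmax = 45.7308 uM/s

45.7308 uM/s


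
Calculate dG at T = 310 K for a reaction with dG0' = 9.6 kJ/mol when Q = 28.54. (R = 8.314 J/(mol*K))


dG = dG0' + RT * ln(Q) / 1000
dG = 9.6 + 8.314 * 310 * ln(28.54) / 1000
dG = 18.2375 kJ/mol

18.2375 kJ/mol


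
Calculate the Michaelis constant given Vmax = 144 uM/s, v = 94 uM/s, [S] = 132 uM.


Km = [S] * (Vmax - v) / v
Km = 132 * (144 - 94) / 94
Km = 70.2128 uM

70.2128 uM


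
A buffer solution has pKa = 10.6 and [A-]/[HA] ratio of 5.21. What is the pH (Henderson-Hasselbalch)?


pH = pKa + log10([A-]/[HA])
pH = 10.6 + log10(5.21)
pH = 11.3168

11.3168


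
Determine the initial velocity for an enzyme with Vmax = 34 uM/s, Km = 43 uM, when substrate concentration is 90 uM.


v = Vmax * [S] / (Km + [S])
v = 34 * 90 / (43 + 90)
v = 23.0075 uM/s

23.0075 uM/s


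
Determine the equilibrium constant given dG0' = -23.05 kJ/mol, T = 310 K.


Keq = exp(-dG0 * 1000 / (R * T))
Keq = exp(-(-23.05) * 1000 / (8.314 * 310))
Keq = 7656.6449

7656.6449


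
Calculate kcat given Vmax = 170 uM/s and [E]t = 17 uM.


kcat = Vmax / [E]t
kcat = 170 / 17
kcat = 10.0 s^-1

10.0 s^-1


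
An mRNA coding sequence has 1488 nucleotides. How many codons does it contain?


codons = nucleotides / 3
codons = 1488 / 3 = 496

496


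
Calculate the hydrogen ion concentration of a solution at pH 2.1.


[H+] = 10^(-pH)
[H+] = 10^(-2.1)
[H+] = 0.0079 M

0.0079 M


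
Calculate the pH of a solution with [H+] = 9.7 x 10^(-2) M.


pH = -log10([H+])
pH = -log10(9.7 x 10^(-2))
pH = 1.0132

1.0132


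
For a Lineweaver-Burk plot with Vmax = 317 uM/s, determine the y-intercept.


y-intercept = 1/Vmax
= 1/317
= 0.0032 s/uM

0.0032 s/uM


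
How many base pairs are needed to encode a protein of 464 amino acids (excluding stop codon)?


Each amino acid = 1 codon = 3 bp
bp = 464 * 3 = 1392 bp

1392 bp


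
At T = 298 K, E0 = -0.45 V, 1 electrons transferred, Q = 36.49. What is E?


E = E0 - (RT/nF) * ln(Q)
E = -0.45 - (8.314 * 298 / (1 * 96485)) * ln(36.49)
E = -0.5424 V

-0.5424 V


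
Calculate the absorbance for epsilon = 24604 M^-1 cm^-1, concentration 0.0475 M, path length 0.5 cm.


A = epsilon * c * l
A = 24604 * 0.0475 * 0.5
A = 584.345

584.345


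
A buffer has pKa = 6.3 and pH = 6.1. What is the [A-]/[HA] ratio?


[A-]/[HA] = 10^(pH - pKa)
= 10^(6.1 - 6.3)
= 0.631

0.631


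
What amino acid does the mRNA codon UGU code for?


Standard genetic code lookup.
Codon UGU -> Cys

Cys


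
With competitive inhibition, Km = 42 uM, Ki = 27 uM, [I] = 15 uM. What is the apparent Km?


Km_app = Km * (1 + [I]/Ki)
Km_app = 42 * (1 + 15/27)
Km_app = 65.3333 uM

65.3333 uM


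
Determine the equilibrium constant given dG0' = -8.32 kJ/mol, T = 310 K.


Keq = exp(-dG0 * 1000 / (R * T))
Keq = exp(-(-8.32) * 1000 / (8.314 * 310))
Keq = 25.2325

25.2325


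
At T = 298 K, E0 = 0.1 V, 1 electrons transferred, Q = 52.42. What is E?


E = E0 - (RT/nF) * ln(Q)
E = 0.1 - (8.314 * 298 / (1 * 96485)) * ln(52.42)
E = -0.0017 V

-0.0017 V


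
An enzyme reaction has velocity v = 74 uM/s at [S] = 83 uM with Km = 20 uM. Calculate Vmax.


Vmax = v * (Km + [S]) / [S]
Vmax = 74 * (20 + 83) / 83
Vmax = 91.8313 uM/s

91.8313 uM/s


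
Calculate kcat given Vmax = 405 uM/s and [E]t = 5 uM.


kcat = Vmax / [E]t
kcat = 405 / 5
kcat = 81.0 s^-1

81.0 s^-1


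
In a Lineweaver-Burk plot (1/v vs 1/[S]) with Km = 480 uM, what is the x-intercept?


x-intercept = -1/Km
= -1/480
= -0.0021 1/uM

-0.0021 1/uM


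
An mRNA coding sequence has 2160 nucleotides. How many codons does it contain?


codons = nucleotides / 3
codons = 2160 / 3 = 720

720


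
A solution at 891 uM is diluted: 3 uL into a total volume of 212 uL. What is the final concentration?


C2 = C1 * V1 / V2
C2 = 891 * 3 / 212
C2 = 12.6085 uM

12.6085 uM


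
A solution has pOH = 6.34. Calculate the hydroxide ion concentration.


[OH-] = 10^(-pOH)
[OH-] = 10^(-6.34)
[OH-] = 4.571e-07 M

4.571e-07 M


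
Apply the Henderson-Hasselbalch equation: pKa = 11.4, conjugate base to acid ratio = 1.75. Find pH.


pH = pKa + log10([A-]/[HA])
pH = 11.4 + log10(1.75)
pH = 11.643

11.643


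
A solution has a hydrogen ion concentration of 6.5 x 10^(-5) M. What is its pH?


pH = -log10([H+])
pH = -log10(6.5 x 10^(-5))
pH = 4.1871

4.1871


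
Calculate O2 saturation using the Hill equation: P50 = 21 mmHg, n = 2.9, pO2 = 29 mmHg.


Y = pO2^n / (P50^n + pO2^n)
Y = 29^2.9 / (21^2.9 + 29^2.9)
Y = 71.83%

71.83%


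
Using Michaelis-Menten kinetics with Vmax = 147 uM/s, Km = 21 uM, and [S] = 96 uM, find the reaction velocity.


v = Vmax * [S] / (Km + [S])
v = 147 * 96 / (21 + 96)
v = 120.6154 uM/s

120.6154 uM/s


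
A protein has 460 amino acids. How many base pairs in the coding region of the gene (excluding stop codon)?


Each amino acid = 1 codon = 3 bp
bp = 460 * 3 = 1380 bp

1380 bp


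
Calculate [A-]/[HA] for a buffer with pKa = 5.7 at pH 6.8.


[A-]/[HA] = 10^(pH - pKa)
= 10^(6.8 - 5.7)
= 12.5893

12.5893


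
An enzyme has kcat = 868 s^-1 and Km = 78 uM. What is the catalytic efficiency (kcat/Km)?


Catalytic efficiency = kcat / Km
= 868 / 78
= 11.1282 uM^-1*s^-1

11.1282 uM^-1*s^-1


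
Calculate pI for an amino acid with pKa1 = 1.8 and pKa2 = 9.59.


pI = (pKa1 + pKa2) / 2
pI = (1.8 + 9.59) / 2
pI = 5.695

5.695


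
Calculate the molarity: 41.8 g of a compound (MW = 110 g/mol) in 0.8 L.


C = (mass / MW) / volume
C = (41.8 / 110) / 0.8
C = 0.475 M

0.475 M


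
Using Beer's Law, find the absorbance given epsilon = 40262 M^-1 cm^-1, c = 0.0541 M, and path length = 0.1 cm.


A = epsilon * c * l
A = 40262 * 0.0541 * 0.1
A = 217.8174

217.8174


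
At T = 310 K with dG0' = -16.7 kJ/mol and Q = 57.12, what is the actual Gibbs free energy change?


dG = dG0' + RT * ln(Q) / 1000
dG = -16.7 + 8.314 * 310 * ln(57.12) / 1000
dG = -6.2743 kJ/mol

-6.2743 kJ/mol


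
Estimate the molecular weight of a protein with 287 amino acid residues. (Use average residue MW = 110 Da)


MW = n_residues * 110 Da
MW = 287 * 110
MW = 31570 Da

31570 Da


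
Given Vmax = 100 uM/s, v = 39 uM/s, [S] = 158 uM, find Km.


Km = [S] * (Vmax - v) / v
Km = 158 * (100 - 39) / 39
Km = 247.1282 uM

247.1282 uM


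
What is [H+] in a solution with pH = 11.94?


[H+] = 10^(-pH)
[H+] = 10^(-11.94)
[H+] = 1.148e-12 M

1.148e-12 M


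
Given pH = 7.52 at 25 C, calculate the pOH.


pOH = 14 - pH
pOH = 14 - 7.52
pOH = 6.48

6.48


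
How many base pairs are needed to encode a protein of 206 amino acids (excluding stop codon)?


Each amino acid = 1 codon = 3 bp
bp = 206 * 3 = 618 bp

618 bp


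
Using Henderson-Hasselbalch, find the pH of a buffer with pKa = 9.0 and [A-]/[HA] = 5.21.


pH = pKa + log10([A-]/[HA])
pH = 9.0 + log10(5.21)
pH = 9.7168

9.7168


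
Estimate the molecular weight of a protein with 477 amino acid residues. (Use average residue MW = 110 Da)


MW = n_residues * 110 Da
MW = 477 * 110
MW = 52470 Da

52470 Da


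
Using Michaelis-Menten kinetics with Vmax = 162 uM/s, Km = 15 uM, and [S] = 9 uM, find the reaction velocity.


v = Vmax * [S] / (Km + [S])
v = 162 * 9 / (15 + 9)
v = 60.75 uM/s

60.75 uM/s


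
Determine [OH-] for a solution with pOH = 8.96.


[OH-] = 10^(-pOH)
[OH-] = 10^(-8.96)
[OH-] = 1.096e-09 M

1.096e-09 M


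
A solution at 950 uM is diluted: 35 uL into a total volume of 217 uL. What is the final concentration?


C2 = C1 * V1 / V2
C2 = 950 * 35 / 217
C2 = 153.2258 uM

153.2258 uM


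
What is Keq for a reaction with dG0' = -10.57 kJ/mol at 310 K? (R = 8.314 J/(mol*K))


Keq = exp(-dG0 * 1000 / (R * T))
Keq = exp(-(-10.57) * 1000 / (8.314 * 310))
Keq = 60.4084

60.4084


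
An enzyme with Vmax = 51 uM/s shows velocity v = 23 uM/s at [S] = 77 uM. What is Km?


Km = [S] * (Vmax - v) / v
Km = 77 * (51 - 23) / 23
Km = 93.7391 uM

93.7391 uM


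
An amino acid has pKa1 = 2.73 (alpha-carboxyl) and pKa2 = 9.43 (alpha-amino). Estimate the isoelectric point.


pI = (pKa1 + pKa2) / 2
pI = (2.73 + 9.43) / 2
pI = 6.08

6.08


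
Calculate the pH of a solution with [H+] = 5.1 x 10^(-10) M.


pH = -log10([H+])
pH = -log10(5.1 x 10^(-10))
pH = 9.2924

9.2924


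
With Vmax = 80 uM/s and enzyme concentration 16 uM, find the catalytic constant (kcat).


kcat = Vmax / [E]t
kcat = 80 / 16
kcat = 5.0 s^-1

5.0 s^-1


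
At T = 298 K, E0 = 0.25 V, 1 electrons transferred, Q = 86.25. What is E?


E = E0 - (RT/nF) * ln(Q)
E = 0.25 - (8.314 * 298 / (1 * 96485)) * ln(86.25)
E = 0.1355 V

0.1355 V


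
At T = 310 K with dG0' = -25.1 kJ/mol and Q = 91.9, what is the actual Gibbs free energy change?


dG = dG0' + RT * ln(Q) / 1000
dG = -25.1 + 8.314 * 310 * ln(91.9) / 1000
dG = -13.4486 kJ/mol

-13.4486 kJ/mol


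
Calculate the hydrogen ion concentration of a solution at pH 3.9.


[H+] = 10^(-pH)
[H+] = 10^(-3.9)
[H+] = 1.259e-04 M

1.259e-04 M


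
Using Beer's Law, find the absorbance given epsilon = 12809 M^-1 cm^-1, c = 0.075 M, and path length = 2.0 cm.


A = epsilon * c * l
A = 12809 * 0.075 * 2.0
A = 1921.35

1921.35


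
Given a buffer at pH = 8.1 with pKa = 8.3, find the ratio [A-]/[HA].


[A-]/[HA] = 10^(pH - pKa)
= 10^(8.1 - 8.3)
= 0.631

0.631


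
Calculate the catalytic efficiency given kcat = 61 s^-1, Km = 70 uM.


Catalytic efficiency = kcat / Km
= 61 / 70
= 0.8714 uM^-1*s^-1

0.8714 uM^-1*s^-1


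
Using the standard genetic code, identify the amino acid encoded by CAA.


Standard genetic code lookup.
Codon CAA -> Gln

Gln


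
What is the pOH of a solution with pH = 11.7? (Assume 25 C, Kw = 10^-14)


pOH = 14 - pH
pOH = 14 - 11.7
pOH = 2.3

2.3


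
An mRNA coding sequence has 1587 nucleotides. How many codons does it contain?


codons = nucleotides / 3
codons = 1587 / 3 = 529

529


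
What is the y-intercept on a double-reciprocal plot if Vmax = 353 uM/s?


y-intercept = 1/Vmax
= 1/353
= 0.0028 s/uM

0.0028 s/uM


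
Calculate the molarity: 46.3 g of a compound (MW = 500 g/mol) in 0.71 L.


C = (mass / MW) / volume
C = (46.3 / 500) / 0.71
C = 0.1304 M

0.1304 M


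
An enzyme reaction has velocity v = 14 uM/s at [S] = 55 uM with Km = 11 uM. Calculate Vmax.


Vmax = v * (Km + [S]) / [S]
Vmax = 14 * (11 + 55) / 55
Vmax = 16.8 uM/s

16.8 uM/s


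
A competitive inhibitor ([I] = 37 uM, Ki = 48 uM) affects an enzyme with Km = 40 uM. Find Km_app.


Km_app = Km * (1 + [I]/Ki)
Km_app = 40 * (1 + 37/48)
Km_app = 70.8333 uM

70.8333 uM


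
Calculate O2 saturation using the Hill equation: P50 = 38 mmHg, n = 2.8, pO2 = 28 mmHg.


Y = pO2^n / (P50^n + pO2^n)
Y = 28^2.8 / (38^2.8 + 28^2.8)
Y = 29.84%

29.84%


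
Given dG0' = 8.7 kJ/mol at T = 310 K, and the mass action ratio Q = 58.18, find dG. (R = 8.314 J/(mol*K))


dG = dG0' + RT * ln(Q) / 1000
dG = 8.7 + 8.314 * 310 * ln(58.18) / 1000
dG = 19.1731 kJ/mol

19.1731 kJ/mol


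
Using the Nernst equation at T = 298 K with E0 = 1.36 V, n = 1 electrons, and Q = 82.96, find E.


E = E0 - (RT/nF) * ln(Q)
E = 1.36 - (8.314 * 298 / (1 * 96485)) * ln(82.96)
E = 1.2465 V

1.2465 V


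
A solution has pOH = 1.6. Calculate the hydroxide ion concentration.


[OH-] = 10^(-pOH)
[OH-] = 10^(-1.6)
[OH-] = 0.0251 M

0.0251 M


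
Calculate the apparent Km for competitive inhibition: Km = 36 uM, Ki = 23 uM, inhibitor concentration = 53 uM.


Km_app = Km * (1 + [I]/Ki)
Km_app = 36 * (1 + 53/23)
Km_app = 118.9565 uM

118.9565 uM


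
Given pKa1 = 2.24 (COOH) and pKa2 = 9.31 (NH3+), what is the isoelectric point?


pI = (pKa1 + pKa2) / 2
pI = (2.24 + 9.31) / 2
pI = 5.775

5.775


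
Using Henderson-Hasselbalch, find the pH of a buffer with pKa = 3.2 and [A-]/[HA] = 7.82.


pH = pKa + log10([A-]/[HA])
pH = 3.2 + log10(7.82)
pH = 4.0932

4.0932


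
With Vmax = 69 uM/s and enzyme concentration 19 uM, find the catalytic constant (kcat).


kcat = Vmax / [E]t
kcat = 69 / 19
kcat = 3.6316 s^-1

3.6316 s^-1


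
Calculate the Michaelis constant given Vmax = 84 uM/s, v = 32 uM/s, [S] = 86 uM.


Km = [S] * (Vmax - v) / v
Km = 86 * (84 - 32) / 32
Km = 139.75 uM

139.75 uM


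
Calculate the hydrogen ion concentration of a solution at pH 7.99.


[H+] = 10^(-pH)
[H+] = 10^(-7.99)
[H+] = 1.023e-08 M

1.023e-08 M


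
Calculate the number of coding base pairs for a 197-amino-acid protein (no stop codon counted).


Each amino acid = 1 codon = 3 bp
bp = 197 * 3 = 591 bp

591 bp


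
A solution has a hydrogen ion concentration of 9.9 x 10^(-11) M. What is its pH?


pH = -log10([H+])
pH = -log10(9.9 x 10^(-11))
pH = 10.0044

10.0044


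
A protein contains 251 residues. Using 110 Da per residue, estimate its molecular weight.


MW = n_residues * 110 Da
MW = 251 * 110
MW = 27610 Da

27610 Da


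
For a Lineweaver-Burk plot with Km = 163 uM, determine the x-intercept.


x-intercept = -1/Km
= -1/163
= -0.0061 1/uM

-0.0061 1/uM


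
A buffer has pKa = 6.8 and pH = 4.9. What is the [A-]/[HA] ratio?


[A-]/[HA] = 10^(pH - pKa)
= 10^(4.9 - 6.8)
= 0.0126

0.0126


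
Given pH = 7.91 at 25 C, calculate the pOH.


pOH = 14 - pH
pOH = 14 - 7.91
pOH = 6.09

6.09


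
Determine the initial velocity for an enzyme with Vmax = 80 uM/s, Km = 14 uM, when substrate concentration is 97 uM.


v = Vmax * [S] / (Km + [S])
v = 80 * 97 / (14 + 97)
v = 69.9099 uM/s

69.9099 uM/s


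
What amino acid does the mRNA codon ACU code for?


Standard genetic code lookup.
Codon ACU -> Thr

Thr


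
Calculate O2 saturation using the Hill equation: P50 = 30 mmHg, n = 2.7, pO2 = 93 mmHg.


Y = pO2^n / (P50^n + pO2^n)
Y = 93^2.7 / (30^2.7 + 93^2.7)
Y = 95.5%

95.5%


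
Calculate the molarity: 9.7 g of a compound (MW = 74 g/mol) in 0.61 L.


C = (mass / MW) / volume
C = (9.7 / 74) / 0.61
C = 0.2149 M

0.2149 M


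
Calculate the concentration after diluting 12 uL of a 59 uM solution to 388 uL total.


C2 = C1 * V1 / V2
C2 = 59 * 12 / 388
C2 = 1.8247 uM

1.8247 uM


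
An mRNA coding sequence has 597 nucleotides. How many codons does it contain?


codons = nucleotides / 3
codons = 597 / 3 = 199

199


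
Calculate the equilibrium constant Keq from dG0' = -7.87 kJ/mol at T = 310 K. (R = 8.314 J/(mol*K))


Keq = exp(-dG0 * 1000 / (R * T))
Keq = exp(-(-7.87) * 1000 / (8.314 * 310))
Keq = 21.1901

21.1901


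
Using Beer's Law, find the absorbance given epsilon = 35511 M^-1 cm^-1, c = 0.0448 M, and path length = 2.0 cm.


A = epsilon * c * l
A = 35511 * 0.0448 * 2.0
A = 3181.7856

3181.7856


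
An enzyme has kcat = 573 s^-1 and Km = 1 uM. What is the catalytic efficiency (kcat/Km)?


Catalytic efficiency = kcat / Km
= 573 / 1
= 573.0 uM^-1*s^-1

573.0 uM^-1*s^-1


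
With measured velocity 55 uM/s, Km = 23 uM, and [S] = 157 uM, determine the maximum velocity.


Vmax = v * (Km + [S]) / [S]
Vmax = 55 * (23 + 157) / 157
Vmax = 63.0573 uM/s

63.0573 uM/s


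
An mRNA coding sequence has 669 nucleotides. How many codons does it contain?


codons = nucleotides / 3
codons = 669 / 3 = 223

223


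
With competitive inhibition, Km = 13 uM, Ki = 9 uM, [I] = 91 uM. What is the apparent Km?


Km_app = Km * (1 + [I]/Ki)
Km_app = 13 * (1 + 91/9)
Km_app = 144.4444 uM

144.4444 uM


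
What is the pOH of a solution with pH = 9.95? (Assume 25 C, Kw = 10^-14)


pOH = 14 - pH
pOH = 14 - 9.95
pOH = 4.05

4.05


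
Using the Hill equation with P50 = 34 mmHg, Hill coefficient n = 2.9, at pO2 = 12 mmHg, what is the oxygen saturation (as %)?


Y = pO2^n / (P50^n + pO2^n)
Y = 12^2.9 / (34^2.9 + 12^2.9)
Y = 4.65%

4.65%


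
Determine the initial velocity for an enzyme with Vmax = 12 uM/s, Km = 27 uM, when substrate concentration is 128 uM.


v = Vmax * [S] / (Km + [S])
v = 12 * 128 / (27 + 128)
v = 9.9097 uM/s

9.9097 uM/s


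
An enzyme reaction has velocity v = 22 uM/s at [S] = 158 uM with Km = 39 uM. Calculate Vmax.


Vmax = v * (Km + [S]) / [S]
Vmax = 22 * (39 + 158) / 158
Vmax = 27.4304 uM/s

27.4304 uM/s


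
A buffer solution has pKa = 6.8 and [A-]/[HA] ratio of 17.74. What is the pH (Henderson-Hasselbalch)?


pH = pKa + log10([A-]/[HA])
pH = 6.8 + log10(17.74)
pH = 8.049

8.049


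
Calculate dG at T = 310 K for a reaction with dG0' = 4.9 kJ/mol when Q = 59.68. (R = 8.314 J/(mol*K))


dG = dG0' + RT * ln(Q) / 1000
dG = 4.9 + 8.314 * 310 * ln(59.68) / 1000
dG = 15.4387 kJ/mol

15.4387 kJ/mol


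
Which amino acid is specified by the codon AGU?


Standard genetic code lookup.
Codon AGU -> Ser

Ser


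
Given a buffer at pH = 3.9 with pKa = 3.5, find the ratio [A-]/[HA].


[A-]/[HA] = 10^(pH - pKa)
= 10^(3.9 - 3.5)
= 2.5119

2.5119


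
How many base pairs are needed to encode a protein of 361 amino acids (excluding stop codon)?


Each amino acid = 1 codon = 3 bp
bp = 361 * 3 = 1083 bp

1083 bp


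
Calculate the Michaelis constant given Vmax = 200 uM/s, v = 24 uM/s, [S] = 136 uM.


Km = [S] * (Vmax - v) / v
Km = 136 * (200 - 24) / 24
Km = 997.3333 uM

997.3333 uM


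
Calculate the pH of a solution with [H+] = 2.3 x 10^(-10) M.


pH = -log10([H+])
pH = -log10(2.3 x 10^(-10))
pH = 9.6383

9.6383


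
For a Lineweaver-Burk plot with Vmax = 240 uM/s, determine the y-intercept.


y-intercept = 1/Vmax
= 1/240
= 0.0042 s/uM

0.0042 s/uM


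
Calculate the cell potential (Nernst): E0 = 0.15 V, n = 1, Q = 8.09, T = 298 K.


E = E0 - (RT/nF) * ln(Q)
E = 0.15 - (8.314 * 298 / (1 * 96485)) * ln(8.09)
E = 0.0963 V

0.0963 V


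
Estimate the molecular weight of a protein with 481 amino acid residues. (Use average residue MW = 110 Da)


MW = n_residues * 110 Da
MW = 481 * 110
MW = 52910 Da

52910 Da


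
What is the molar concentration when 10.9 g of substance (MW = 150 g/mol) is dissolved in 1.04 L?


C = (mass / MW) / volume
C = (10.9 / 150) / 1.04
C = 0.0699 M

0.0699 M


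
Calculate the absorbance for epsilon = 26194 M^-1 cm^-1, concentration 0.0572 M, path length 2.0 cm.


A = epsilon * c * l
A = 26194 * 0.0572 * 2.0
A = 2996.5936

2996.5936


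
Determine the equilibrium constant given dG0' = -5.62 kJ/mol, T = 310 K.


Keq = exp(-dG0 * 1000 / (R * T))
Keq = exp(-(-5.62) * 1000 / (8.314 * 310))
Keq = 8.8511

8.8511


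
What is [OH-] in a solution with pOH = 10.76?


[OH-] = 10^(-pOH)
[OH-] = 10^(-10.76)
[OH-] = 1.738e-11 M

1.738e-11 M


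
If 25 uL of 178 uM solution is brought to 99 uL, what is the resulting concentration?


C2 = C1 * V1 / V2
C2 = 178 * 25 / 99
C2 = 44.9495 uM

44.9495 uM


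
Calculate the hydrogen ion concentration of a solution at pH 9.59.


[H+] = 10^(-pH)
[H+] = 10^(-9.59)
[H+] = 2.570e-10 M

2.570e-10 M


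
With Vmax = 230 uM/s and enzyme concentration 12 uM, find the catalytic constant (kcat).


kcat = Vmax / [E]t
kcat = 230 / 12
kcat = 19.1667 s^-1

19.1667 s^-1


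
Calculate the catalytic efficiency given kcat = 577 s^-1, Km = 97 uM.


Catalytic efficiency = kcat / Km
= 577 / 97
= 5.9485 uM^-1*s^-1

5.9485 uM^-1*s^-1


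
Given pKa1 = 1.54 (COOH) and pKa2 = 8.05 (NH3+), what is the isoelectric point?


pI = (pKa1 + pKa2) / 2
pI = (1.54 + 8.05) / 2
pI = 4.795

4.795


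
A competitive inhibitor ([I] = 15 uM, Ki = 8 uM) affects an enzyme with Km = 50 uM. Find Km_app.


Km_app = Km * (1 + [I]/Ki)
Km_app = 50 * (1 + 15/8)
Km_app = 143.75 uM

143.75 uM


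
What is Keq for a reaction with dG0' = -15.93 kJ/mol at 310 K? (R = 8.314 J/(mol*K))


Keq = exp(-dG0 * 1000 / (R * T))
Keq = exp(-(-15.93) * 1000 / (8.314 * 310))
Keq = 483.3742

483.3742


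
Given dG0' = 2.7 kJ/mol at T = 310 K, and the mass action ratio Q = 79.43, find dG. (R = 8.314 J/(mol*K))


dG = dG0' + RT * ln(Q) / 1000
dG = 2.7 + 8.314 * 310 * ln(79.43) / 1000
dG = 13.9755 kJ/mol

13.9755 kJ/mol


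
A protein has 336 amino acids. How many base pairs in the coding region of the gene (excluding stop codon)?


Each amino acid = 1 codon = 3 bp
bp = 336 * 3 = 1008 bp

1008 bp


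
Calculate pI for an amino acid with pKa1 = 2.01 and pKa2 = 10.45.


pI = (pKa1 + pKa2) / 2
pI = (2.01 + 10.45) / 2
pI = 6.23

6.23


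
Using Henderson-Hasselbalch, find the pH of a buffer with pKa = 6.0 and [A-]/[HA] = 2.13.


pH = pKa + log10([A-]/[HA])
pH = 6.0 + log10(2.13)
pH = 6.3284

6.3284


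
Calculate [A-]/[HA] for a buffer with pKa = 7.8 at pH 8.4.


[A-]/[HA] = 10^(pH - pKa)
= 10^(8.4 - 7.8)
= 3.9811

3.9811


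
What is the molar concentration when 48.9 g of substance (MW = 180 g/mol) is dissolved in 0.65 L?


C = (mass / MW) / volume
C = (48.9 / 180) / 0.65
C = 0.4179 M

0.4179 M


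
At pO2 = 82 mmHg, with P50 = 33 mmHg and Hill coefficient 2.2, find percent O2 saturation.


Y = pO2^n / (P50^n + pO2^n)
Y = 82^2.2 / (33^2.2 + 82^2.2)
Y = 88.11%

88.11%


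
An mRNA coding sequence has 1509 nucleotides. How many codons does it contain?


codons = nucleotides / 3
codons = 1509 / 3 = 503

503


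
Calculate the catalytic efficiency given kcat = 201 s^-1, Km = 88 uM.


Catalytic efficiency = kcat / Km
= 201 / 88
= 2.2841 uM^-1*s^-1

2.2841 uM^-1*s^-1


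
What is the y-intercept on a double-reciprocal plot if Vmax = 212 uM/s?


y-intercept = 1/Vmax
= 1/212
= 0.0047 s/uM

0.0047 s/uM


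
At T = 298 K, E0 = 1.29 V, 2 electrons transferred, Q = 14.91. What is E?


E = E0 - (RT/nF) * ln(Q)
E = 1.29 - (8.314 * 298 / (2 * 96485)) * ln(14.91)
E = 1.2553 V

1.2553 V


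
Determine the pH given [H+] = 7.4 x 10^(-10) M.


pH = -log10([H+])
pH = -log10(7.4 x 10^(-10))
pH = 9.1308

9.1308


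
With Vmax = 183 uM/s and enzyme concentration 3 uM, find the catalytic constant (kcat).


kcat = Vmax / [E]t
kcat = 183 / 3
kcat = 61.0 s^-1

61.0 s^-1


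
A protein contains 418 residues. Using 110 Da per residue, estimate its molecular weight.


MW = n_residues * 110 Da
MW = 418 * 110
MW = 45980 Da

45980 Da


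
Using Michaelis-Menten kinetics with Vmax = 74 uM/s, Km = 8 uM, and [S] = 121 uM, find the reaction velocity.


v = Vmax * [S] / (Km + [S])
v = 74 * 121 / (8 + 121)
v = 69.4109 uM/s

69.4109 uM/s


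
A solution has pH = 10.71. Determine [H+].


[H+] = 10^(-pH)
[H+] = 10^(-10.71)
[H+] = 1.950e-11 M

1.950e-11 M


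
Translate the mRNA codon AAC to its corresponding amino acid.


Standard genetic code lookup.
Codon AAC -> Asn

Asn


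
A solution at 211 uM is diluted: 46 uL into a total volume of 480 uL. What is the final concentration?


C2 = C1 * V1 / V2
C2 = 211 * 46 / 480
C2 = 20.2208 uM

20.2208 uM


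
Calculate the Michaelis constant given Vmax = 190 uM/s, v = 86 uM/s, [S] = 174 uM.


Km = [S] * (Vmax - v) / v
Km = 174 * (190 - 86) / 86
Km = 210.4186 uM

210.4186 uM


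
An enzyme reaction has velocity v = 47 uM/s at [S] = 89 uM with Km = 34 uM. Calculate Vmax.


Vmax = v * (Km + [S]) / [S]
Vmax = 47 * (34 + 89) / 89
Vmax = 64.9551 uM/s

64.9551 uM/s


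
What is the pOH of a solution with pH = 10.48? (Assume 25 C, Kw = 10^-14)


pOH = 14 - pH
pOH = 14 - 10.48
pOH = 3.52

3.52


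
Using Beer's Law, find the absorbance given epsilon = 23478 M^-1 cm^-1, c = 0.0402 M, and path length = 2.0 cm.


A = epsilon * c * l
A = 23478 * 0.0402 * 2.0
A = 1887.6312

1887.6312


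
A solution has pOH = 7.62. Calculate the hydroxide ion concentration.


[OH-] = 10^(-pOH)
[OH-] = 10^(-7.62)
[OH-] = 2.399e-08 M

2.399e-08 M


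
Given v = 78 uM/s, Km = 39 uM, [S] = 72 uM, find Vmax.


Vmax = v * (Km + [S]) / [S]
Vmax = 78 * (39 + 72) / 72
Vmax = 120.25 uM/s

120.25 uM/s


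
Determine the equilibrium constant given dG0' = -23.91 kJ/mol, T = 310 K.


Keq = exp(-dG0 * 1000 / (R * T))
Keq = exp(-(-23.91) * 1000 / (8.314 * 310))
Keq = 10689.3856

10689.3856


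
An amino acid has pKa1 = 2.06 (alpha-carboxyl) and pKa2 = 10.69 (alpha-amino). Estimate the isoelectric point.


pI = (pKa1 + pKa2) / 2
pI = (2.06 + 10.69) / 2
pI = 6.375

6.375


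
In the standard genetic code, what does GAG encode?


Standard genetic code lookup.
Codon GAG -> Glu

Glu


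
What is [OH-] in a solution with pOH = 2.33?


[OH-] = 10^(-pOH)
[OH-] = 10^(-2.33)
[OH-] = 0.0047 M

0.0047 M


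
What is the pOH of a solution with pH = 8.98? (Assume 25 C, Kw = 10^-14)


pOH = 14 - pH
pOH = 14 - 8.98
pOH = 5.02

5.02


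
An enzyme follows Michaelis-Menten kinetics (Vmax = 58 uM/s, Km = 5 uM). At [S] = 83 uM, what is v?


v = Vmax * [S] / (Km + [S])
v = 58 * 83 / (5 + 83)
v = 54.7045 uM/s

54.7045 uM/s


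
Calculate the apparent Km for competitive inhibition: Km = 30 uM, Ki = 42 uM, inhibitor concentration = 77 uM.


Km_app = Km * (1 + [I]/Ki)
Km_app = 30 * (1 + 77/42)
Km_app = 85.0 uM

85.0 uM


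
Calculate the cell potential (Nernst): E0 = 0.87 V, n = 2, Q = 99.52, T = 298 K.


E = E0 - (RT/nF) * ln(Q)
E = 0.87 - (8.314 * 298 / (2 * 96485)) * ln(99.52)
E = 0.8109 V

0.8109 V


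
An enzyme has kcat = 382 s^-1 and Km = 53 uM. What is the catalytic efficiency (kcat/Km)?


Catalytic efficiency = kcat / Km
= 382 / 53
= 7.2075 uM^-1*s^-1

7.2075 uM^-1*s^-1


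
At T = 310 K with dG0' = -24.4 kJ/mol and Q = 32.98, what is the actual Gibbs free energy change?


dG = dG0' + RT * ln(Q) / 1000
dG = -24.4 + 8.314 * 310 * ln(32.98) / 1000
dG = -15.3899 kJ/mol

-15.3899 kJ/mol


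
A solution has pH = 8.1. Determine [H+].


[H+] = 10^(-pH)
[H+] = 10^(-8.1)
[H+] = 7.943e-09 M

7.943e-09 M


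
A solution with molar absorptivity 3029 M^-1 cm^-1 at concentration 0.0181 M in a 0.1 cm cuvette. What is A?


A = epsilon * c * l
A = 3029 * 0.0181 * 0.1
A = 5.4825

5.4825


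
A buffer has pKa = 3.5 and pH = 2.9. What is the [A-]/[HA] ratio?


[A-]/[HA] = 10^(pH - pKa)
= 10^(2.9 - 3.5)
= 0.2512

0.2512


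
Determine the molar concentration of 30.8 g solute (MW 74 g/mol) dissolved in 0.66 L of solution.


C = (mass / MW) / volume
C = (30.8 / 74) / 0.66
C = 0.6306 M

0.6306 M


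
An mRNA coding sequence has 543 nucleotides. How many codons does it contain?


codons = nucleotides / 3
codons = 543 / 3 = 181

181


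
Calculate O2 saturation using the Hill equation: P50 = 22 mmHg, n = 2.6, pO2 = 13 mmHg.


Y = pO2^n / (P50^n + pO2^n)
Y = 13^2.6 / (22^2.6 + 13^2.6)
Y = 20.3%

20.3%


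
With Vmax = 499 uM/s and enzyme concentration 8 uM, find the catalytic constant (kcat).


kcat = Vmax / [E]t
kcat = 499 / 8
kcat = 62.375 s^-1

62.375 s^-1


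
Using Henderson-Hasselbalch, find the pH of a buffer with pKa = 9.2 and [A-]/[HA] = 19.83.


pH = pKa + log10([A-]/[HA])
pH = 9.2 + log10(19.83)
pH = 10.4973

10.4973


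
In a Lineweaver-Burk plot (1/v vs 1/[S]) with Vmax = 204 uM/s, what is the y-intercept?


y-intercept = 1/Vmax
= 1/204
= 0.0049 s/uM

0.0049 s/uM


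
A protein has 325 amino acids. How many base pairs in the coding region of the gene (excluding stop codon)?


Each amino acid = 1 codon = 3 bp
bp = 325 * 3 = 975 bp

975 bp


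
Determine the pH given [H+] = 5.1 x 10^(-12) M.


pH = -log10([H+])
pH = -log10(5.1 x 10^(-12))
pH = 11.2924

11.2924


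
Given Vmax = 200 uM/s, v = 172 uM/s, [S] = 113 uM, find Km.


Km = [S] * (Vmax - v) / v
Km = 113 * (200 - 172) / 172
Km = 18.3953 uM

18.3953 uM


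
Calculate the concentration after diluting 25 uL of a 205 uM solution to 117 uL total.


C2 = C1 * V1 / V2
C2 = 205 * 25 / 117
C2 = 43.8034 uM

43.8034 uM


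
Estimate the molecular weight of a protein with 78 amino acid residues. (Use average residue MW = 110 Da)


MW = n_residues * 110 Da
MW = 78 * 110
MW = 8580 Da

8580 Da


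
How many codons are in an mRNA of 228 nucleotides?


codons = nucleotides / 3
codons = 228 / 3 = 76

76


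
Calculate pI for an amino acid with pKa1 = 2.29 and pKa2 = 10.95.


pI = (pKa1 + pKa2) / 2
pI = (2.29 + 10.95) / 2
pI = 6.62

6.62


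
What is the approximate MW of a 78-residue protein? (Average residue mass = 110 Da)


MW = n_residues * 110 Da
MW = 78 * 110
MW = 8580 Da

8580 Da


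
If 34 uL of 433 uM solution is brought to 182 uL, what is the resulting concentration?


C2 = C1 * V1 / V2
C2 = 433 * 34 / 182
C2 = 80.8901 uM

80.8901 uM


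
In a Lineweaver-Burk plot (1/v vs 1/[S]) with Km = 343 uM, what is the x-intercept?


x-intercept = -1/Km
= -1/343
= -0.0029 1/uM

-0.0029 1/uM


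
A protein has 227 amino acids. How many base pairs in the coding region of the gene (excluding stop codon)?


Each amino acid = 1 codon = 3 bp
bp = 227 * 3 = 681 bp

681 bp


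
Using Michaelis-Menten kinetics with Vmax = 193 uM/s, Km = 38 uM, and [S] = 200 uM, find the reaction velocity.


v = Vmax * [S] / (Km + [S])
v = 193 * 200 / (38 + 200)
v = 162.1849 uM/s

162.1849 uM/s


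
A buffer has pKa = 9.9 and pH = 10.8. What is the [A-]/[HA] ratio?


[A-]/[HA] = 10^(pH - pKa)
= 10^(10.8 - 9.9)
= 7.9433

7.9433


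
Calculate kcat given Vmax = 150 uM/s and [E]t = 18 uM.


kcat = Vmax / [E]t
kcat = 150 / 18
kcat = 8.3333 s^-1

8.3333 s^-1


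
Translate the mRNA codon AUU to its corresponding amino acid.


Standard genetic code lookup.
Codon AUU -> Ile

Ile


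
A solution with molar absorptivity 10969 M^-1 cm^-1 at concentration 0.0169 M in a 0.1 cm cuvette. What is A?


A = epsilon * c * l
A = 10969 * 0.0169 * 0.1
A = 18.5376

18.5376


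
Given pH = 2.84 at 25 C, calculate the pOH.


pOH = 14 - pH
pOH = 14 - 2.84
pOH = 11.16

11.16


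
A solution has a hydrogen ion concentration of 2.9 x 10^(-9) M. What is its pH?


pH = -log10([H+])
pH = -log10(2.9 x 10^(-9))
pH = 8.5376

8.5376


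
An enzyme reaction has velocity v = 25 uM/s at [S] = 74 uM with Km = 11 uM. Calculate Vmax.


Vmax = v * (Km + [S]) / [S]
Vmax = 25 * (11 + 74) / 74
Vmax = 28.7162 uM/s

28.7162 uM/s


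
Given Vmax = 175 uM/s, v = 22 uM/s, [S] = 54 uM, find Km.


Km = [S] * (Vmax - v) / v
Km = 54 * (175 - 22) / 22
Km = 375.5455 uM

375.5455 uM


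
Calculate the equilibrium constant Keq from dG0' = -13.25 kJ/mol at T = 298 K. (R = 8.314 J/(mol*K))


Keq = exp(-dG0 * 1000 / (R * T))
Keq = exp(-(-13.25) * 1000 / (8.314 * 298))
Keq = 210.1828

210.1828


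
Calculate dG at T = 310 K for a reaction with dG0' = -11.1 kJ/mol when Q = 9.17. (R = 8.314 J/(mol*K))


dG = dG0' + RT * ln(Q) / 1000
dG = -11.1 + 8.314 * 310 * ln(9.17) / 1000
dG = -5.3888 kJ/mol

-5.3888 kJ/mol


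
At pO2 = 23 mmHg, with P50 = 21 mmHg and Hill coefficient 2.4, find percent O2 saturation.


Y = pO2^n / (P50^n + pO2^n)
Y = 23^2.4 / (21^2.4 + 23^2.4)
Y = 55.44%

55.44%


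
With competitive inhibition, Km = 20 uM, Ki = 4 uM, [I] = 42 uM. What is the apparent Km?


Km_app = Km * (1 + [I]/Ki)
Km_app = 20 * (1 + 42/4)
Km_app = 230.0 uM

230.0 uM


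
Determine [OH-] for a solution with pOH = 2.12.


[OH-] = 10^(-pOH)
[OH-] = 10^(-2.12)
[OH-] = 0.0076 M

0.0076 M


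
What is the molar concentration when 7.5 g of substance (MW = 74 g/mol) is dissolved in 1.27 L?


C = (mass / MW) / volume
C = (7.5 / 74) / 1.27
C = 0.0798 M

0.0798 M


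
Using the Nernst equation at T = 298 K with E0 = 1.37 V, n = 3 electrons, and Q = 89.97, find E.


E = E0 - (RT/nF) * ln(Q)
E = 1.37 - (8.314 * 298 / (3 * 96485)) * ln(89.97)
E = 1.3315 V

1.3315 V


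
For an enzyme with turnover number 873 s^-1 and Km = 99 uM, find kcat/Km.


Catalytic efficiency = kcat / Km
= 873 / 99
= 8.8182 uM^-1*s^-1

8.8182 uM^-1*s^-1


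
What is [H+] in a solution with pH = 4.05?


[H+] = 10^(-pH)
[H+] = 10^(-4.05)
[H+] = 8.913e-05 M

8.913e-05 M


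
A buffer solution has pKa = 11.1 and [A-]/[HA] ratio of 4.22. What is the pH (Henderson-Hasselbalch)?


pH = pKa + log10([A-]/[HA])
pH = 11.1 + log10(4.22)
pH = 11.7253

11.7253


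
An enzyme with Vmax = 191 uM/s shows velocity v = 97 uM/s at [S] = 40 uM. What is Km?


Km = [S] * (Vmax - v) / v
Km = 40 * (191 - 97) / 97
Km = 38.7629 uM

38.7629 uM


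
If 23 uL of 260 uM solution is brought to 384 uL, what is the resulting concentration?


C2 = C1 * V1 / V2
C2 = 260 * 23 / 384
C2 = 15.5729 uM

15.5729 uM


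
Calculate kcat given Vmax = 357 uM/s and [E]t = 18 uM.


kcat = Vmax / [E]t
kcat = 357 / 18
kcat = 19.8333 s^-1

19.8333 s^-1


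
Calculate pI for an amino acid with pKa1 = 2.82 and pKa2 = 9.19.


pI = (pKa1 + pKa2) / 2
pI = (2.82 + 9.19) / 2
pI = 6.005

6.005


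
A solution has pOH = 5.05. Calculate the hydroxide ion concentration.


[OH-] = 10^(-pOH)
[OH-] = 10^(-5.05)
[OH-] = 8.913e-06 M

8.913e-06 M


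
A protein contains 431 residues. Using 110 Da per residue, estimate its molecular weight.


MW = n_residues * 110 Da
MW = 431 * 110
MW = 47410 Da

47410 Da


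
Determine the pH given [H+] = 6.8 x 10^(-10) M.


pH = -log10([H+])
pH = -log10(6.8 x 10^(-10))
pH = 9.1675

9.1675


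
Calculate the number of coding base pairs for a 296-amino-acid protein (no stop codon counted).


Each amino acid = 1 codon = 3 bp
bp = 296 * 3 = 888 bp

888 bp


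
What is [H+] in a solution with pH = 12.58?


[H+] = 10^(-pH)
[H+] = 10^(-12.58)
[H+] = 2.630e-13 M

2.630e-13 M


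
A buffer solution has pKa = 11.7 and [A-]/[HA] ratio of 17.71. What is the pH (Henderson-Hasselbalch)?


pH = pKa + log10([A-]/[HA])
pH = 11.7 + log10(17.71)
pH = 12.9482

12.9482


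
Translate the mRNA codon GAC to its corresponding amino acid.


Standard genetic code lookup.
Codon GAC -> Asp

Asp


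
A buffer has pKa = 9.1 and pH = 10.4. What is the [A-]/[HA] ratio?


[A-]/[HA] = 10^(pH - pKa)
= 10^(10.4 - 9.1)
= 19.9526

19.9526


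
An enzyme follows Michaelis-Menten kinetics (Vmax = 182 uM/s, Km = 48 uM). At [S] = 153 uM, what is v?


v = Vmax * [S] / (Km + [S])
v = 182 * 153 / (48 + 153)
v = 138.5373 uM/s

138.5373 uM/s


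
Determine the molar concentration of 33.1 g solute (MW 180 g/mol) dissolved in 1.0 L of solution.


C = (mass / MW) / volume
C = (33.1 / 180) / 1.0
C = 0.1839 M

0.1839 M


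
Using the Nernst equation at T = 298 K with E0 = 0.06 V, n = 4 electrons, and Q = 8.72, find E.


E = E0 - (RT/nF) * ln(Q)
E = 0.06 - (8.314 * 298 / (4 * 96485)) * ln(8.72)
E = 0.0461 V

0.0461 V


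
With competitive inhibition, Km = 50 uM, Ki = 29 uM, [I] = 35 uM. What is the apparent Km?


Km_app = Km * (1 + [I]/Ki)
Km_app = 50 * (1 + 35/29)
Km_app = 110.3448 uM

110.3448 uM


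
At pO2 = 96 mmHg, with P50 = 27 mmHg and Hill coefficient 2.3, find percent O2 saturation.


Y = pO2^n / (P50^n + pO2^n)
Y = 96^2.3 / (27^2.3 + 96^2.3)
Y = 94.87%

94.87%


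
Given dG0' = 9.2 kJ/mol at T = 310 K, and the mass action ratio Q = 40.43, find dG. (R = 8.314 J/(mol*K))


dG = dG0' + RT * ln(Q) / 1000
dG = 9.2 + 8.314 * 310 * ln(40.43) / 1000
dG = 18.7351 kJ/mol

18.7351 kJ/mol


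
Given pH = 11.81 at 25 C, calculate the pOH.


pOH = 14 - pH
pOH = 14 - 11.81
pOH = 2.19

2.19


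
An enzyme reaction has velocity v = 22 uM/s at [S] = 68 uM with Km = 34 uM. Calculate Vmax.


Vmax = v * (Km + [S]) / [S]
Vmax = 22 * (34 + 68) / 68
Vmax = 33.0 uM/s

33.0 uM/s


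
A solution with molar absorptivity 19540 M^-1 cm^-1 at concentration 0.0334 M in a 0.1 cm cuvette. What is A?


A = epsilon * c * l
A = 19540 * 0.0334 * 0.1
A = 65.2636

65.2636
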